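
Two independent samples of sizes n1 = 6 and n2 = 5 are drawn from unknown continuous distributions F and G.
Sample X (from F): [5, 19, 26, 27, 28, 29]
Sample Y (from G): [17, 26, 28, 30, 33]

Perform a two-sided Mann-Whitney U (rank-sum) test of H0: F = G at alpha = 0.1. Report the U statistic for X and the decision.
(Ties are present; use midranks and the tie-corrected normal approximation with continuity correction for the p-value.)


Step 1: Combine and sort all 11 observations; assign midranks.
sorted (value, group): (5,X), (17,Y), (19,X), (26,X), (26,Y), (27,X), (28,X), (28,Y), (29,X), (30,Y), (33,Y)
ranks: 5->1, 17->2, 19->3, 26->4.5, 26->4.5, 27->6, 28->7.5, 28->7.5, 29->9, 30->10, 33->11
Step 2: Rank sum for X: R1 = 1 + 3 + 4.5 + 6 + 7.5 + 9 = 31.
Step 3: U_X = R1 - n1(n1+1)/2 = 31 - 6*7/2 = 31 - 21 = 10.
       U_Y = n1*n2 - U_X = 30 - 10 = 20.
Step 4: Ties are present, so use the tie-corrected normal approximation (with continuity correction) for the p-value.
Step 5: p-value = 0.409176; compare to alpha = 0.1. fail to reject H0.

U_X = 10, p = 0.409176, fail to reject H0 at alpha = 0.1.


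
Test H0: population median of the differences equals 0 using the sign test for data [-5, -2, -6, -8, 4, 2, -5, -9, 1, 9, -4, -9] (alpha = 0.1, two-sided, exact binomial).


Step 1: Discard zero differences. Original n = 12; n_eff = number of nonzero differences = 12.
Nonzero differences (with sign): -5, -2, -6, -8, +4, +2, -5, -9, +1, +9, -4, -9
Step 2: Count signs: positive = 4, negative = 8.
Step 3: Under H0: P(positive) = 0.5, so the number of positives S ~ Bin(12, 0.5).
Step 4: Two-sided exact p-value = sum of Bin(12,0.5) probabilities at or below the observed probability = 0.387695.
Step 5: alpha = 0.1. fail to reject H0.

n_eff = 12, pos = 4, neg = 8, p = 0.387695, fail to reject H0.


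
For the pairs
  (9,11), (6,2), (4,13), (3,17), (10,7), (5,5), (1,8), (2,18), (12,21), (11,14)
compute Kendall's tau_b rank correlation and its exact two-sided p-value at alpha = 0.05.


Step 1: Enumerate the 45 unordered pairs (i,j) with i<j and classify each by sign(x_j-x_i) * sign(y_j-y_i).
  (1,2):dx=-3,dy=-9->C; (1,3):dx=-5,dy=+2->D; (1,4):dx=-6,dy=+6->D; (1,5):dx=+1,dy=-4->D
  (1,6):dx=-4,dy=-6->C; (1,7):dx=-8,dy=-3->C; (1,8):dx=-7,dy=+7->D; (1,9):dx=+3,dy=+10->C
  (1,10):dx=+2,dy=+3->C; (2,3):dx=-2,dy=+11->D; (2,4):dx=-3,dy=+15->D; (2,5):dx=+4,dy=+5->C
  (2,6):dx=-1,dy=+3->D; (2,7):dx=-5,dy=+6->D; (2,8):dx=-4,dy=+16->D; (2,9):dx=+6,dy=+19->C
  (2,10):dx=+5,dy=+12->C; (3,4):dx=-1,dy=+4->D; (3,5):dx=+6,dy=-6->D; (3,6):dx=+1,dy=-8->D
  (3,7):dx=-3,dy=-5->C; (3,8):dx=-2,dy=+5->D; (3,9):dx=+8,dy=+8->C; (3,10):dx=+7,dy=+1->C
  (4,5):dx=+7,dy=-10->D; (4,6):dx=+2,dy=-12->D; (4,7):dx=-2,dy=-9->C; (4,8):dx=-1,dy=+1->D
  (4,9):dx=+9,dy=+4->C; (4,10):dx=+8,dy=-3->D; (5,6):dx=-5,dy=-2->C; (5,7):dx=-9,dy=+1->D
  (5,8):dx=-8,dy=+11->D; (5,9):dx=+2,dy=+14->C; (5,10):dx=+1,dy=+7->C; (6,7):dx=-4,dy=+3->D
  (6,8):dx=-3,dy=+13->D; (6,9):dx=+7,dy=+16->C; (6,10):dx=+6,dy=+9->C; (7,8):dx=+1,dy=+10->C
  (7,9):dx=+11,dy=+13->C; (7,10):dx=+10,dy=+6->C; (8,9):dx=+10,dy=+3->C; (8,10):dx=+9,dy=-4->D
  (9,10):dx=-1,dy=-7->C
Step 2: C = 23, D = 22, total pairs = 45.
Step 3: tau = (C - D)/(n(n-1)/2) = (23 - 22)/45 = 0.022222.
Step 4: Exact two-sided p-value (enumerate n! = 3628800 permutations of y under H0): p = 1.000000.
Step 5: alpha = 0.05. fail to reject H0.

tau_b = 0.0222 (C=23, D=22), p = 1.000000, fail to reject H0.


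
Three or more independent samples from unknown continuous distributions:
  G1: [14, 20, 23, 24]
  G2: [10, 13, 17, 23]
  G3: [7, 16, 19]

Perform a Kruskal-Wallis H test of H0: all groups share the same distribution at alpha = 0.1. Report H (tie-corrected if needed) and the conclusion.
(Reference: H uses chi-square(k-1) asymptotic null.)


Step 1: Combine all N = 11 observations and assign midranks.
sorted (value, group, rank): (7,G3,1), (10,G2,2), (13,G2,3), (14,G1,4), (16,G3,5), (17,G2,6), (19,G3,7), (20,G1,8), (23,G1,9.5), (23,G2,9.5), (24,G1,11)
Step 2: Sum ranks within each group.
R_1 = 32.5 (n_1 = 4)
R_2 = 20.5 (n_2 = 4)
R_3 = 13 (n_3 = 3)
Step 3: H = 12/(N(N+1)) * sum(R_i^2/n_i) - 3(N+1)
     = 12/(11*12) * (32.5^2/4 + 20.5^2/4 + 13^2/3) - 3*12
     = 0.090909 * 425.458 - 36
     = 2.678030.
Step 4: Ties present; correction factor C = 1 - 6/(11^3 - 11) = 0.995455. Corrected H = 2.678030 / 0.995455 = 2.690259.
Step 5: Under H0, H ~ chi^2(2); p-value = 0.260506.
Step 6: alpha = 0.1. fail to reject H0.

H = 2.6903, df = 2, p = 0.260506, fail to reject H0.


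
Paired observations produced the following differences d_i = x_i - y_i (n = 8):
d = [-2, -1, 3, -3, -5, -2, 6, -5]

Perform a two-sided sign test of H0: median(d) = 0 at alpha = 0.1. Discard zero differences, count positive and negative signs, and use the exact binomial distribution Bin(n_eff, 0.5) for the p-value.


Step 1: Discard zero differences. Original n = 8; n_eff = number of nonzero differences = 8.
Nonzero differences (with sign): -2, -1, +3, -3, -5, -2, +6, -5
Step 2: Count signs: positive = 2, negative = 6.
Step 3: Under H0: P(positive) = 0.5, so the number of positives S ~ Bin(8, 0.5).
Step 4: Two-sided exact p-value = sum of Bin(8,0.5) probabilities at or below the observed probability = 0.289062.
Step 5: alpha = 0.1. fail to reject H0.

n_eff = 8, pos = 2, neg = 6, p = 0.289062, fail to reject H0.


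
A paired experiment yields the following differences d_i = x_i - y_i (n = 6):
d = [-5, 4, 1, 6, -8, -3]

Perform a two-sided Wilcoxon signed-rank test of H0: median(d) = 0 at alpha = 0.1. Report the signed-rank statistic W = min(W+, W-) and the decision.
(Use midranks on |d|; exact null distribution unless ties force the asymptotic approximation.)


Step 1: Drop any zero differences (none here) and take |d_i|.
|d| = [5, 4, 1, 6, 8, 3]
Step 2: Midrank |d_i| (ties get averaged ranks).
ranks: |5|->4, |4|->3, |1|->1, |6|->5, |8|->6, |3|->2
Step 3: Attach original signs; sum ranks with positive sign and with negative sign.
W+ = 3 + 1 + 5 = 9
W- = 4 + 6 + 2 = 12
(Check: W+ + W- = 21 should equal n(n+1)/2 = 21.)
Step 4: Test statistic W = min(W+, W-) = 9.
Step 5: No ties, so the exact null distribution over the 2^6 = 64 sign assignments gives the two-sided p-value = 0.843750.
Step 6: alpha = 0.1. fail to reject H0.

W+ = 9, W- = 12, W = min = 9, p = 0.843750, fail to reject H0.


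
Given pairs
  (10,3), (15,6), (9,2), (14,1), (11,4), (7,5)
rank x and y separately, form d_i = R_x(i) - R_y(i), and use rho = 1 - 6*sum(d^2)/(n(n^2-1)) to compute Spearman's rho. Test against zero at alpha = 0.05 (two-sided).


Step 1: Rank x and y separately (midranks; no ties here).
rank(x): 10->3, 15->6, 9->2, 14->5, 11->4, 7->1
rank(y): 3->3, 6->6, 2->2, 1->1, 4->4, 5->5
Step 2: d_i = R_x(i) - R_y(i); compute d_i^2.
  (3-3)^2=0, (6-6)^2=0, (2-2)^2=0, (5-1)^2=16, (4-4)^2=0, (1-5)^2=16
sum(d^2) = 32.
Step 3: rho = 1 - 6*32 / (6*(6^2 - 1)) = 1 - 192/210 = 0.085714.
Step 4: Under H0, t = rho * sqrt((n-2)/(1-rho^2)) = 0.1721 ~ t(4).
Step 5: Two-sided p-value from the t-distribution with 4 df = 0.871743.
Step 6: alpha = 0.05. fail to reject H0.

rho = 0.0857, p = 0.871743, fail to reject H0 at alpha = 0.05.


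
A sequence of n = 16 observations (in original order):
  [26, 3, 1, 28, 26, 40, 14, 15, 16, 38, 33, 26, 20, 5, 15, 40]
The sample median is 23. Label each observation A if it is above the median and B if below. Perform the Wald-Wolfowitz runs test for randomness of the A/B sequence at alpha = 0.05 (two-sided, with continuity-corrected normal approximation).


Step 1: Compute median = 23; label A = above, B = below.
Labels in order: ABBAAABBBAAABBBA  (n_A = 8, n_B = 8)
Step 2: Count runs R = 7.
Step 3: Under H0 (random ordering), E[R] = 2*n_A*n_B/(n_A+n_B) + 1 = 2*8*8/16 + 1 = 9.0000.
        Var[R] = 2*n_A*n_B*(2*n_A*n_B - n_A - n_B) / ((n_A+n_B)^2 * (n_A+n_B-1)) = 14336/3840 = 3.7333.
        SD[R] = 1.9322.
Step 4: Continuity-corrected z = (R + 0.5 - E[R]) / SD[R] = (7 + 0.5 - 9.0000) / 1.9322 = -0.7763.
Step 5: Two-sided p-value via normal approximation = 2*(1 - Phi(|z|)) = 0.437558.
Step 6: alpha = 0.05. fail to reject H0.

R = 7, z = -0.7763, p = 0.437558, fail to reject H0.


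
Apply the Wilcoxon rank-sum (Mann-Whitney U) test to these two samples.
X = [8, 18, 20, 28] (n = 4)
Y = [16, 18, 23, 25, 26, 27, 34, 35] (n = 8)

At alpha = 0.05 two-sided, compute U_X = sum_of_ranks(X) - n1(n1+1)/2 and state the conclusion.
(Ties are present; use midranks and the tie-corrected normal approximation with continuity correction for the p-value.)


Step 1: Combine and sort all 12 observations; assign midranks.
sorted (value, group): (8,X), (16,Y), (18,X), (18,Y), (20,X), (23,Y), (25,Y), (26,Y), (27,Y), (28,X), (34,Y), (35,Y)
ranks: 8->1, 16->2, 18->3.5, 18->3.5, 20->5, 23->6, 25->7, 26->8, 27->9, 28->10, 34->11, 35->12
Step 2: Rank sum for X: R1 = 1 + 3.5 + 5 + 10 = 19.5.
Step 3: U_X = R1 - n1(n1+1)/2 = 19.5 - 4*5/2 = 19.5 - 10 = 9.5.
       U_Y = n1*n2 - U_X = 32 - 9.5 = 22.5.
Step 4: Ties are present, so use the tie-corrected normal approximation (with continuity correction) for the p-value.
Step 5: p-value = 0.307332; compare to alpha = 0.05. fail to reject H0.

U_X = 9.5, p = 0.307332, fail to reject H0 at alpha = 0.05.


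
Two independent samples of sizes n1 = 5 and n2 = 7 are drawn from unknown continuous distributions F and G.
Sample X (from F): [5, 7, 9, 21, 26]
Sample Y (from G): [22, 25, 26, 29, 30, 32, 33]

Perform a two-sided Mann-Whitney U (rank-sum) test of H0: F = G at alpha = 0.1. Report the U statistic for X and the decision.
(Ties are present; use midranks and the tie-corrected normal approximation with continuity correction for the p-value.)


Step 1: Combine and sort all 12 observations; assign midranks.
sorted (value, group): (5,X), (7,X), (9,X), (21,X), (22,Y), (25,Y), (26,X), (26,Y), (29,Y), (30,Y), (32,Y), (33,Y)
ranks: 5->1, 7->2, 9->3, 21->4, 22->5, 25->6, 26->7.5, 26->7.5, 29->9, 30->10, 32->11, 33->12
Step 2: Rank sum for X: R1 = 1 + 2 + 3 + 4 + 7.5 = 17.5.
Step 3: U_X = R1 - n1(n1+1)/2 = 17.5 - 5*6/2 = 17.5 - 15 = 2.5.
       U_Y = n1*n2 - U_X = 35 - 2.5 = 32.5.
Step 4: Ties are present, so use the tie-corrected normal approximation (with continuity correction) for the p-value.
Step 5: p-value = 0.018328; compare to alpha = 0.1. reject H0.

U_X = 2.5, p = 0.018328, reject H0 at alpha = 0.1.


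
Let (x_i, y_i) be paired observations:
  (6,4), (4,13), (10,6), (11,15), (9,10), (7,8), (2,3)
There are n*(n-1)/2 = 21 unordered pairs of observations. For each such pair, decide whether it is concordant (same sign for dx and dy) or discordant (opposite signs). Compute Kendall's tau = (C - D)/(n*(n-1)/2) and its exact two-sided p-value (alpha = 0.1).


Step 1: Enumerate the 21 unordered pairs (i,j) with i<j and classify each by sign(x_j-x_i) * sign(y_j-y_i).
  (1,2):dx=-2,dy=+9->D; (1,3):dx=+4,dy=+2->C; (1,4):dx=+5,dy=+11->C; (1,5):dx=+3,dy=+6->C
  (1,6):dx=+1,dy=+4->C; (1,7):dx=-4,dy=-1->C; (2,3):dx=+6,dy=-7->D; (2,4):dx=+7,dy=+2->C
  (2,5):dx=+5,dy=-3->D; (2,6):dx=+3,dy=-5->D; (2,7):dx=-2,dy=-10->C; (3,4):dx=+1,dy=+9->C
  (3,5):dx=-1,dy=+4->D; (3,6):dx=-3,dy=+2->D; (3,7):dx=-8,dy=-3->C; (4,5):dx=-2,dy=-5->C
  (4,6):dx=-4,dy=-7->C; (4,7):dx=-9,dy=-12->C; (5,6):dx=-2,dy=-2->C; (5,7):dx=-7,dy=-7->C
  (6,7):dx=-5,dy=-5->C
Step 2: C = 15, D = 6, total pairs = 21.
Step 3: tau = (C - D)/(n(n-1)/2) = (15 - 6)/21 = 0.428571.
Step 4: Exact two-sided p-value (enumerate n! = 5040 permutations of y under H0): p = 0.238889.
Step 5: alpha = 0.1. fail to reject H0.

tau_b = 0.4286 (C=15, D=6), p = 0.238889, fail to reject H0.


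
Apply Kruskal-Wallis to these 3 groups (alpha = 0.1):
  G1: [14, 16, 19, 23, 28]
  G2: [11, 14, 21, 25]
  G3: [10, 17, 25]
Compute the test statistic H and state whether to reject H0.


Step 1: Combine all N = 12 observations and assign midranks.
sorted (value, group, rank): (10,G3,1), (11,G2,2), (14,G1,3.5), (14,G2,3.5), (16,G1,5), (17,G3,6), (19,G1,7), (21,G2,8), (23,G1,9), (25,G2,10.5), (25,G3,10.5), (28,G1,12)
Step 2: Sum ranks within each group.
R_1 = 36.5 (n_1 = 5)
R_2 = 24 (n_2 = 4)
R_3 = 17.5 (n_3 = 3)
Step 3: H = 12/(N(N+1)) * sum(R_i^2/n_i) - 3(N+1)
     = 12/(12*13) * (36.5^2/5 + 24^2/4 + 17.5^2/3) - 3*13
     = 0.076923 * 512.533 - 39
     = 0.425641.
Step 4: Ties present; correction factor C = 1 - 12/(12^3 - 12) = 0.993007. Corrected H = 0.425641 / 0.993007 = 0.428638.
Step 5: Under H0, H ~ chi^2(2); p-value = 0.807091.
Step 6: alpha = 0.1. fail to reject H0.

H = 0.4286, df = 2, p = 0.807091, fail to reject H0.


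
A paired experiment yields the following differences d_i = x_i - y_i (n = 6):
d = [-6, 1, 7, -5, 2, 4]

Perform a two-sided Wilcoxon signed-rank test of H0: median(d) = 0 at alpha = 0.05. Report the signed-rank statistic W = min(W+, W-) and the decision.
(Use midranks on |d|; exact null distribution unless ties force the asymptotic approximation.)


Step 1: Drop any zero differences (none here) and take |d_i|.
|d| = [6, 1, 7, 5, 2, 4]
Step 2: Midrank |d_i| (ties get averaged ranks).
ranks: |6|->5, |1|->1, |7|->6, |5|->4, |2|->2, |4|->3
Step 3: Attach original signs; sum ranks with positive sign and with negative sign.
W+ = 1 + 6 + 2 + 3 = 12
W- = 5 + 4 = 9
(Check: W+ + W- = 21 should equal n(n+1)/2 = 21.)
Step 4: Test statistic W = min(W+, W-) = 9.
Step 5: No ties, so the exact null distribution over the 2^6 = 64 sign assignments gives the two-sided p-value = 0.843750.
Step 6: alpha = 0.05. fail to reject H0.

W+ = 12, W- = 9, W = min = 9, p = 0.843750, fail to reject H0.


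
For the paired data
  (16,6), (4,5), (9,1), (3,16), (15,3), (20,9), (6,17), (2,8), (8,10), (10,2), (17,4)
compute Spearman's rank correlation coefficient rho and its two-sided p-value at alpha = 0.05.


Step 1: Rank x and y separately (midranks; no ties here).
rank(x): 16->9, 4->3, 9->6, 3->2, 15->8, 20->11, 6->4, 2->1, 8->5, 10->7, 17->10
rank(y): 6->6, 5->5, 1->1, 16->10, 3->3, 9->8, 17->11, 8->7, 10->9, 2->2, 4->4
Step 2: d_i = R_x(i) - R_y(i); compute d_i^2.
  (9-6)^2=9, (3-5)^2=4, (6-1)^2=25, (2-10)^2=64, (8-3)^2=25, (11-8)^2=9, (4-11)^2=49, (1-7)^2=36, (5-9)^2=16, (7-2)^2=25, (10-4)^2=36
sum(d^2) = 298.
Step 3: rho = 1 - 6*298 / (11*(11^2 - 1)) = 1 - 1788/1320 = -0.354545.
Step 4: Under H0, t = rho * sqrt((n-2)/(1-rho^2)) = -1.1375 ~ t(9).
Step 5: Two-sided p-value from the t-distribution with 9 df = 0.284693.
Step 6: alpha = 0.05. fail to reject H0.

rho = -0.3545, p = 0.284693, fail to reject H0 at alpha = 0.05.


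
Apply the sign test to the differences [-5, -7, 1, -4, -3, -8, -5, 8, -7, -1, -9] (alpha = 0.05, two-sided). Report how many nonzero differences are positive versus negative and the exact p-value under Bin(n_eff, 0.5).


Step 1: Discard zero differences. Original n = 11; n_eff = number of nonzero differences = 11.
Nonzero differences (with sign): -5, -7, +1, -4, -3, -8, -5, +8, -7, -1, -9
Step 2: Count signs: positive = 2, negative = 9.
Step 3: Under H0: P(positive) = 0.5, so the number of positives S ~ Bin(11, 0.5).
Step 4: Two-sided exact p-value = sum of Bin(11,0.5) probabilities at or below the observed probability = 0.065430.
Step 5: alpha = 0.05. fail to reject H0.

n_eff = 11, pos = 2, neg = 9, p = 0.065430, fail to reject H0.


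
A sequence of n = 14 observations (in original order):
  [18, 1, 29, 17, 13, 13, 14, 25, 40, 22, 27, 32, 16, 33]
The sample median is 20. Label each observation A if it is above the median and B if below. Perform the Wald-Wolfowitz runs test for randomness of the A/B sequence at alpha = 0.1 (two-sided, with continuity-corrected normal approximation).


Step 1: Compute median = 20; label A = above, B = below.
Labels in order: BBABBBBAAAAABA  (n_A = 7, n_B = 7)
Step 2: Count runs R = 6.
Step 3: Under H0 (random ordering), E[R] = 2*n_A*n_B/(n_A+n_B) + 1 = 2*7*7/14 + 1 = 8.0000.
        Var[R] = 2*n_A*n_B*(2*n_A*n_B - n_A - n_B) / ((n_A+n_B)^2 * (n_A+n_B-1)) = 8232/2548 = 3.2308.
        SD[R] = 1.7974.
Step 4: Continuity-corrected z = (R + 0.5 - E[R]) / SD[R] = (6 + 0.5 - 8.0000) / 1.7974 = -0.8345.
Step 5: Two-sided p-value via normal approximation = 2*(1 - Phi(|z|)) = 0.403986.
Step 6: alpha = 0.1. fail to reject H0.

R = 6, z = -0.8345, p = 0.403986, fail to reject H0.


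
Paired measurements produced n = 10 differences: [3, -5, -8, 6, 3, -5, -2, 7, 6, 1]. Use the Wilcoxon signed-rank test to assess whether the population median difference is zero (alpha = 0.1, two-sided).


Step 1: Drop any zero differences (none here) and take |d_i|.
|d| = [3, 5, 8, 6, 3, 5, 2, 7, 6, 1]
Step 2: Midrank |d_i| (ties get averaged ranks).
ranks: |3|->3.5, |5|->5.5, |8|->10, |6|->7.5, |3|->3.5, |5|->5.5, |2|->2, |7|->9, |6|->7.5, |1|->1
Step 3: Attach original signs; sum ranks with positive sign and with negative sign.
W+ = 3.5 + 7.5 + 3.5 + 9 + 7.5 + 1 = 32
W- = 5.5 + 10 + 5.5 + 2 = 23
(Check: W+ + W- = 55 should equal n(n+1)/2 = 55.)
Step 4: Test statistic W = min(W+, W-) = 23.
Step 5: Ties in |d|, so use the tie-corrected normal approximation.
        E[W] = n(n+1)/4 = 10*11/4 = 27.5.
        Tie groups: |d|=3 (t=2), |d|=5 (t=2), |d|=6 (t=2); sum(t^3 - t) = 18.
        Var[W] = n(n+1)(2n+1)/24 - sum(t^3-t)/48 = 2310/24 - 18/48 = 95.875.
        z = (W - E[W]) / sqrt(Var[W]) = (23 - 27.5) / 9.7916 = -0.4596.
        Two-sided p = 2*Phi(z) = 0.645819.
Step 6: alpha = 0.1. fail to reject H0.

W+ = 32, W- = 23, W = min = 23, p = 0.645819, fail to reject H0.


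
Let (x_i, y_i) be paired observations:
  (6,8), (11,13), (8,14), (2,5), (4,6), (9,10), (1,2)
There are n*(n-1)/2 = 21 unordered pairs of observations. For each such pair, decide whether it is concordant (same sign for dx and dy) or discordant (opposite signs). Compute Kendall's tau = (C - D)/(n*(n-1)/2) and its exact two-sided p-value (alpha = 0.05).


Step 1: Enumerate the 21 unordered pairs (i,j) with i<j and classify each by sign(x_j-x_i) * sign(y_j-y_i).
  (1,2):dx=+5,dy=+5->C; (1,3):dx=+2,dy=+6->C; (1,4):dx=-4,dy=-3->C; (1,5):dx=-2,dy=-2->C
  (1,6):dx=+3,dy=+2->C; (1,7):dx=-5,dy=-6->C; (2,3):dx=-3,dy=+1->D; (2,4):dx=-9,dy=-8->C
  (2,5):dx=-7,dy=-7->C; (2,6):dx=-2,dy=-3->C; (2,7):dx=-10,dy=-11->C; (3,4):dx=-6,dy=-9->C
  (3,5):dx=-4,dy=-8->C; (3,6):dx=+1,dy=-4->D; (3,7):dx=-7,dy=-12->C; (4,5):dx=+2,dy=+1->C
  (4,6):dx=+7,dy=+5->C; (4,7):dx=-1,dy=-3->C; (5,6):dx=+5,dy=+4->C; (5,7):dx=-3,dy=-4->C
  (6,7):dx=-8,dy=-8->C
Step 2: C = 19, D = 2, total pairs = 21.
Step 3: tau = (C - D)/(n(n-1)/2) = (19 - 2)/21 = 0.809524.
Step 4: Exact two-sided p-value (enumerate n! = 5040 permutations of y under H0): p = 0.010714.
Step 5: alpha = 0.05. reject H0.

tau_b = 0.8095 (C=19, D=2), p = 0.010714, reject H0.


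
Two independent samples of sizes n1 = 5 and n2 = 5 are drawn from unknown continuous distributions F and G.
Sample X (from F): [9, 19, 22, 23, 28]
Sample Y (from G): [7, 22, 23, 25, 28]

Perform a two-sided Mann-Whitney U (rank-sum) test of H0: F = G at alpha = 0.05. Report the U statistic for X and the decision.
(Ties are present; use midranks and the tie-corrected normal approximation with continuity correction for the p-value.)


Step 1: Combine and sort all 10 observations; assign midranks.
sorted (value, group): (7,Y), (9,X), (19,X), (22,X), (22,Y), (23,X), (23,Y), (25,Y), (28,X), (28,Y)
ranks: 7->1, 9->2, 19->3, 22->4.5, 22->4.5, 23->6.5, 23->6.5, 25->8, 28->9.5, 28->9.5
Step 2: Rank sum for X: R1 = 2 + 3 + 4.5 + 6.5 + 9.5 = 25.5.
Step 3: U_X = R1 - n1(n1+1)/2 = 25.5 - 5*6/2 = 25.5 - 15 = 10.5.
       U_Y = n1*n2 - U_X = 25 - 10.5 = 14.5.
Step 4: Ties are present, so use the tie-corrected normal approximation (with continuity correction) for the p-value.
Step 5: p-value = 0.751830; compare to alpha = 0.05. fail to reject H0.

U_X = 10.5, p = 0.751830, fail to reject H0 at alpha = 0.05.


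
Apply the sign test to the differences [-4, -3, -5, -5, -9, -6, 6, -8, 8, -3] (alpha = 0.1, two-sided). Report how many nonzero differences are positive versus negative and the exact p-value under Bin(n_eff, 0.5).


Step 1: Discard zero differences. Original n = 10; n_eff = number of nonzero differences = 10.
Nonzero differences (with sign): -4, -3, -5, -5, -9, -6, +6, -8, +8, -3
Step 2: Count signs: positive = 2, negative = 8.
Step 3: Under H0: P(positive) = 0.5, so the number of positives S ~ Bin(10, 0.5).
Step 4: Two-sided exact p-value = sum of Bin(10,0.5) probabilities at or below the observed probability = 0.109375.
Step 5: alpha = 0.1. fail to reject H0.

n_eff = 10, pos = 2, neg = 8, p = 0.109375, fail to reject H0.


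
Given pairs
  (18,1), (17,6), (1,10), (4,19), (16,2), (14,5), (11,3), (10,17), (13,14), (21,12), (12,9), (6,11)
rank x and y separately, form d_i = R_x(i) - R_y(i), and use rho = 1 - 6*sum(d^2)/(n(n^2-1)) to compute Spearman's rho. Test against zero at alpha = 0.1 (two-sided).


Step 1: Rank x and y separately (midranks; no ties here).
rank(x): 18->11, 17->10, 1->1, 4->2, 16->9, 14->8, 11->5, 10->4, 13->7, 21->12, 12->6, 6->3
rank(y): 1->1, 6->5, 10->7, 19->12, 2->2, 5->4, 3->3, 17->11, 14->10, 12->9, 9->6, 11->8
Step 2: d_i = R_x(i) - R_y(i); compute d_i^2.
  (11-1)^2=100, (10-5)^2=25, (1-7)^2=36, (2-12)^2=100, (9-2)^2=49, (8-4)^2=16, (5-3)^2=4, (4-11)^2=49, (7-10)^2=9, (12-9)^2=9, (6-6)^2=0, (3-8)^2=25
sum(d^2) = 422.
Step 3: rho = 1 - 6*422 / (12*(12^2 - 1)) = 1 - 2532/1716 = -0.475524.
Step 4: Under H0, t = rho * sqrt((n-2)/(1-rho^2)) = -1.7094 ~ t(10).
Step 5: Two-sided p-value from the t-distribution with 10 df = 0.118176.
Step 6: alpha = 0.1. fail to reject H0.

rho = -0.4755, p = 0.118176, fail to reject H0 at alpha = 0.1.


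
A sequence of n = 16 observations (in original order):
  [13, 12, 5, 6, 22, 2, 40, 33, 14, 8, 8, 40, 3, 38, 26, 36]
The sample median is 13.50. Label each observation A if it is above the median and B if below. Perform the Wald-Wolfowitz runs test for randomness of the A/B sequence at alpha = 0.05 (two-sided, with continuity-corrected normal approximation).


Step 1: Compute median = 13.50; label A = above, B = below.
Labels in order: BBBBABAAABBABAAA  (n_A = 8, n_B = 8)
Step 2: Count runs R = 8.
Step 3: Under H0 (random ordering), E[R] = 2*n_A*n_B/(n_A+n_B) + 1 = 2*8*8/16 + 1 = 9.0000.
        Var[R] = 2*n_A*n_B*(2*n_A*n_B - n_A - n_B) / ((n_A+n_B)^2 * (n_A+n_B-1)) = 14336/3840 = 3.7333.
        SD[R] = 1.9322.
Step 4: Continuity-corrected z = (R + 0.5 - E[R]) / SD[R] = (8 + 0.5 - 9.0000) / 1.9322 = -0.2588.
Step 5: Two-sided p-value via normal approximation = 2*(1 - Phi(|z|)) = 0.795809.
Step 6: alpha = 0.05. fail to reject H0.

R = 8, z = -0.2588, p = 0.795809, fail to reject H0.


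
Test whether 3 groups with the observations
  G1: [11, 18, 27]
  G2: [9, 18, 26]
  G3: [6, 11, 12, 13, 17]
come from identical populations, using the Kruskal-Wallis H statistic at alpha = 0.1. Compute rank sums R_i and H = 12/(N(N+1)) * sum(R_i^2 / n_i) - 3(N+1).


Step 1: Combine all N = 11 observations and assign midranks.
sorted (value, group, rank): (6,G3,1), (9,G2,2), (11,G1,3.5), (11,G3,3.5), (12,G3,5), (13,G3,6), (17,G3,7), (18,G1,8.5), (18,G2,8.5), (26,G2,10), (27,G1,11)
Step 2: Sum ranks within each group.
R_1 = 23 (n_1 = 3)
R_2 = 20.5 (n_2 = 3)
R_3 = 22.5 (n_3 = 5)
Step 3: H = 12/(N(N+1)) * sum(R_i^2/n_i) - 3(N+1)
     = 12/(11*12) * (23^2/3 + 20.5^2/3 + 22.5^2/5) - 3*12
     = 0.090909 * 417.667 - 36
     = 1.969697.
Step 4: Ties present; correction factor C = 1 - 12/(11^3 - 11) = 0.990909. Corrected H = 1.969697 / 0.990909 = 1.987768.
Step 5: Under H0, H ~ chi^2(2); p-value = 0.370136.
Step 6: alpha = 0.1. fail to reject H0.

H = 1.9878, df = 2, p = 0.370136, fail to reject H0.


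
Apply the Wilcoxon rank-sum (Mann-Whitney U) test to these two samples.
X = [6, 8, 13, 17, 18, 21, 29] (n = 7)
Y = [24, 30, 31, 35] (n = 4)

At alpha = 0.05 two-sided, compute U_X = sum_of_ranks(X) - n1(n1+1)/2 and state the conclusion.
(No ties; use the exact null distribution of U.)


Step 1: Combine and sort all 11 observations; assign midranks.
sorted (value, group): (6,X), (8,X), (13,X), (17,X), (18,X), (21,X), (24,Y), (29,X), (30,Y), (31,Y), (35,Y)
ranks: 6->1, 8->2, 13->3, 17->4, 18->5, 21->6, 24->7, 29->8, 30->9, 31->10, 35->11
Step 2: Rank sum for X: R1 = 1 + 2 + 3 + 4 + 5 + 6 + 8 = 29.
Step 3: U_X = R1 - n1(n1+1)/2 = 29 - 7*8/2 = 29 - 28 = 1.
       U_Y = n1*n2 - U_X = 28 - 1 = 27.
Step 4: No ties, so the exact null distribution of U (based on enumerating the C(11,7) = 330 equally likely rank assignments) gives the two-sided p-value.
Step 5: p-value = 0.012121; compare to alpha = 0.05. reject H0.

U_X = 1, p = 0.012121, reject H0 at alpha = 0.05.


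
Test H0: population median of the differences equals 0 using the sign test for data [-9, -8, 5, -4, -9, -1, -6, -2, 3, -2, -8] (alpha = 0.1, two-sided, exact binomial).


Step 1: Discard zero differences. Original n = 11; n_eff = number of nonzero differences = 11.
Nonzero differences (with sign): -9, -8, +5, -4, -9, -1, -6, -2, +3, -2, -8
Step 2: Count signs: positive = 2, negative = 9.
Step 3: Under H0: P(positive) = 0.5, so the number of positives S ~ Bin(11, 0.5).
Step 4: Two-sided exact p-value = sum of Bin(11,0.5) probabilities at or below the observed probability = 0.065430.
Step 5: alpha = 0.1. reject H0.

n_eff = 11, pos = 2, neg = 9, p = 0.065430, reject H0.


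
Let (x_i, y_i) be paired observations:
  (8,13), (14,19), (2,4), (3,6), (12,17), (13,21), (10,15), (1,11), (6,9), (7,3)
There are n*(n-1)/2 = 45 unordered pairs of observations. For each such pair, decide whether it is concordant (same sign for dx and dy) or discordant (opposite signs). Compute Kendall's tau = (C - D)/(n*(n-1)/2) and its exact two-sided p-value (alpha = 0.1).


Step 1: Enumerate the 45 unordered pairs (i,j) with i<j and classify each by sign(x_j-x_i) * sign(y_j-y_i).
  (1,2):dx=+6,dy=+6->C; (1,3):dx=-6,dy=-9->C; (1,4):dx=-5,dy=-7->C; (1,5):dx=+4,dy=+4->C
  (1,6):dx=+5,dy=+8->C; (1,7):dx=+2,dy=+2->C; (1,8):dx=-7,dy=-2->C; (1,9):dx=-2,dy=-4->C
  (1,10):dx=-1,dy=-10->C; (2,3):dx=-12,dy=-15->C; (2,4):dx=-11,dy=-13->C; (2,5):dx=-2,dy=-2->C
  (2,6):dx=-1,dy=+2->D; (2,7):dx=-4,dy=-4->C; (2,8):dx=-13,dy=-8->C; (2,9):dx=-8,dy=-10->C
  (2,10):dx=-7,dy=-16->C; (3,4):dx=+1,dy=+2->C; (3,5):dx=+10,dy=+13->C; (3,6):dx=+11,dy=+17->C
  (3,7):dx=+8,dy=+11->C; (3,8):dx=-1,dy=+7->D; (3,9):dx=+4,dy=+5->C; (3,10):dx=+5,dy=-1->D
  (4,5):dx=+9,dy=+11->C; (4,6):dx=+10,dy=+15->C; (4,7):dx=+7,dy=+9->C; (4,8):dx=-2,dy=+5->D
  (4,9):dx=+3,dy=+3->C; (4,10):dx=+4,dy=-3->D; (5,6):dx=+1,dy=+4->C; (5,7):dx=-2,dy=-2->C
  (5,8):dx=-11,dy=-6->C; (5,9):dx=-6,dy=-8->C; (5,10):dx=-5,dy=-14->C; (6,7):dx=-3,dy=-6->C
  (6,8):dx=-12,dy=-10->C; (6,9):dx=-7,dy=-12->C; (6,10):dx=-6,dy=-18->C; (7,8):dx=-9,dy=-4->C
  (7,9):dx=-4,dy=-6->C; (7,10):dx=-3,dy=-12->C; (8,9):dx=+5,dy=-2->D; (8,10):dx=+6,dy=-8->D
  (9,10):dx=+1,dy=-6->D
Step 2: C = 37, D = 8, total pairs = 45.
Step 3: tau = (C - D)/(n(n-1)/2) = (37 - 8)/45 = 0.644444.
Step 4: Exact two-sided p-value (enumerate n! = 3628800 permutations of y under H0): p = 0.009148.
Step 5: alpha = 0.1. reject H0.

tau_b = 0.6444 (C=37, D=8), p = 0.009148, reject H0.


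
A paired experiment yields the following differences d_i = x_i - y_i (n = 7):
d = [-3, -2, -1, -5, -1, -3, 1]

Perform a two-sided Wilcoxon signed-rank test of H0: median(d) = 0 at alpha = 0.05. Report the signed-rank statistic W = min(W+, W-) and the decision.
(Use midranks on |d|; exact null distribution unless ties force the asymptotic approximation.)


Step 1: Drop any zero differences (none here) and take |d_i|.
|d| = [3, 2, 1, 5, 1, 3, 1]
Step 2: Midrank |d_i| (ties get averaged ranks).
ranks: |3|->5.5, |2|->4, |1|->2, |5|->7, |1|->2, |3|->5.5, |1|->2
Step 3: Attach original signs; sum ranks with positive sign and with negative sign.
W+ = 2 = 2
W- = 5.5 + 4 + 2 + 7 + 2 + 5.5 = 26
(Check: W+ + W- = 28 should equal n(n+1)/2 = 28.)
Step 4: Test statistic W = min(W+, W-) = 2.
Step 5: Ties in |d|, so use the tie-corrected normal approximation.
        E[W] = n(n+1)/4 = 7*8/4 = 14.
        Tie groups: |d|=1 (t=3), |d|=3 (t=2); sum(t^3 - t) = 30.
        Var[W] = n(n+1)(2n+1)/24 - sum(t^3-t)/48 = 840/24 - 30/48 = 34.375.
        z = (W - E[W]) / sqrt(Var[W]) = (2 - 14) / 5.8630 = -2.0467.
        Two-sided p = 2*Phi(z) = 0.040685.
Step 6: alpha = 0.05. reject H0.

W+ = 2, W- = 26, W = min = 2, p = 0.040685, reject H0.


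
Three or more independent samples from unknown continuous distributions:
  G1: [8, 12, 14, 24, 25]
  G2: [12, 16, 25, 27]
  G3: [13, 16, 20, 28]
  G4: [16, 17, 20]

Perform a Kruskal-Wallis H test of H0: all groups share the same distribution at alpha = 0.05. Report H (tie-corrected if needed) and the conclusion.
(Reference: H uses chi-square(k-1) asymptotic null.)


Step 1: Combine all N = 16 observations and assign midranks.
sorted (value, group, rank): (8,G1,1), (12,G1,2.5), (12,G2,2.5), (13,G3,4), (14,G1,5), (16,G2,7), (16,G3,7), (16,G4,7), (17,G4,9), (20,G3,10.5), (20,G4,10.5), (24,G1,12), (25,G1,13.5), (25,G2,13.5), (27,G2,15), (28,G3,16)
Step 2: Sum ranks within each group.
R_1 = 34 (n_1 = 5)
R_2 = 38 (n_2 = 4)
R_3 = 37.5 (n_3 = 4)
R_4 = 26.5 (n_4 = 3)
Step 3: H = 12/(N(N+1)) * sum(R_i^2/n_i) - 3(N+1)
     = 12/(16*17) * (34^2/5 + 38^2/4 + 37.5^2/4 + 26.5^2/3) - 3*17
     = 0.044118 * 1177.85 - 51
     = 0.963787.
Step 4: Ties present; correction factor C = 1 - 42/(16^3 - 16) = 0.989706. Corrected H = 0.963787 / 0.989706 = 0.973811.
Step 5: Under H0, H ~ chi^2(3); p-value = 0.807588.
Step 6: alpha = 0.05. fail to reject H0.

H = 0.9738, df = 3, p = 0.807588, fail to reject H0.


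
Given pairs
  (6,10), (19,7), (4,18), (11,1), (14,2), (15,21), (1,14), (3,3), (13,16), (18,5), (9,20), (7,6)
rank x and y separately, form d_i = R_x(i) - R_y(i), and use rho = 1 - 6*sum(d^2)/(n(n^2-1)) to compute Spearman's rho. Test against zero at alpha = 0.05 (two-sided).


Step 1: Rank x and y separately (midranks; no ties here).
rank(x): 6->4, 19->12, 4->3, 11->7, 14->9, 15->10, 1->1, 3->2, 13->8, 18->11, 9->6, 7->5
rank(y): 10->7, 7->6, 18->10, 1->1, 2->2, 21->12, 14->8, 3->3, 16->9, 5->4, 20->11, 6->5
Step 2: d_i = R_x(i) - R_y(i); compute d_i^2.
  (4-7)^2=9, (12-6)^2=36, (3-10)^2=49, (7-1)^2=36, (9-2)^2=49, (10-12)^2=4, (1-8)^2=49, (2-3)^2=1, (8-9)^2=1, (11-4)^2=49, (6-11)^2=25, (5-5)^2=0
sum(d^2) = 308.
Step 3: rho = 1 - 6*308 / (12*(12^2 - 1)) = 1 - 1848/1716 = -0.076923.
Step 4: Under H0, t = rho * sqrt((n-2)/(1-rho^2)) = -0.2440 ~ t(10).
Step 5: Two-sided p-value from the t-distribution with 10 df = 0.812183.
Step 6: alpha = 0.05. fail to reject H0.

rho = -0.0769, p = 0.812183, fail to reject H0 at alpha = 0.05.


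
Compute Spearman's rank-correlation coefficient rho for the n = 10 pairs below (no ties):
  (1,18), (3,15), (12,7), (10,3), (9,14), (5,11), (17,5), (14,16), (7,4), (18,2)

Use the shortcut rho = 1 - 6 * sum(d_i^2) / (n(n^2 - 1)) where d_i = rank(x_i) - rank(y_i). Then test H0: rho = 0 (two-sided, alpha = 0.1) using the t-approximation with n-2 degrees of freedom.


Step 1: Rank x and y separately (midranks; no ties here).
rank(x): 1->1, 3->2, 12->7, 10->6, 9->5, 5->3, 17->9, 14->8, 7->4, 18->10
rank(y): 18->10, 15->8, 7->5, 3->2, 14->7, 11->6, 5->4, 16->9, 4->3, 2->1
Step 2: d_i = R_x(i) - R_y(i); compute d_i^2.
  (1-10)^2=81, (2-8)^2=36, (7-5)^2=4, (6-2)^2=16, (5-7)^2=4, (3-6)^2=9, (9-4)^2=25, (8-9)^2=1, (4-3)^2=1, (10-1)^2=81
sum(d^2) = 258.
Step 3: rho = 1 - 6*258 / (10*(10^2 - 1)) = 1 - 1548/990 = -0.563636.
Step 4: Under H0, t = rho * sqrt((n-2)/(1-rho^2)) = -1.9300 ~ t(8).
Step 5: Two-sided p-value from the t-distribution with 8 df = 0.089724.
Step 6: alpha = 0.1. reject H0.

rho = -0.5636, p = 0.089724, reject H0 at alpha = 0.1.


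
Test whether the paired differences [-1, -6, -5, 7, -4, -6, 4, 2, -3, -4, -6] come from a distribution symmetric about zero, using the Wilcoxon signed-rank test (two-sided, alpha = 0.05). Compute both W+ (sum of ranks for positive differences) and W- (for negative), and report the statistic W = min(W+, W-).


Step 1: Drop any zero differences (none here) and take |d_i|.
|d| = [1, 6, 5, 7, 4, 6, 4, 2, 3, 4, 6]
Step 2: Midrank |d_i| (ties get averaged ranks).
ranks: |1|->1, |6|->9, |5|->7, |7|->11, |4|->5, |6|->9, |4|->5, |2|->2, |3|->3, |4|->5, |6|->9
Step 3: Attach original signs; sum ranks with positive sign and with negative sign.
W+ = 11 + 5 + 2 = 18
W- = 1 + 9 + 7 + 5 + 9 + 3 + 5 + 9 = 48
(Check: W+ + W- = 66 should equal n(n+1)/2 = 66.)
Step 4: Test statistic W = min(W+, W-) = 18.
Step 5: Ties in |d|, so use the tie-corrected normal approximation.
        E[W] = n(n+1)/4 = 11*12/4 = 33.
        Tie groups: |d|=4 (t=3), |d|=6 (t=3); sum(t^3 - t) = 48.
        Var[W] = n(n+1)(2n+1)/24 - sum(t^3-t)/48 = 3036/24 - 48/48 = 125.5.
        z = (W - E[W]) / sqrt(Var[W]) = (18 - 33) / 11.2027 = -1.3390.
        Two-sided p = 2*Phi(z) = 0.180582.
Step 6: alpha = 0.05. fail to reject H0.

W+ = 18, W- = 48, W = min = 18, p = 0.180582, fail to reject H0.


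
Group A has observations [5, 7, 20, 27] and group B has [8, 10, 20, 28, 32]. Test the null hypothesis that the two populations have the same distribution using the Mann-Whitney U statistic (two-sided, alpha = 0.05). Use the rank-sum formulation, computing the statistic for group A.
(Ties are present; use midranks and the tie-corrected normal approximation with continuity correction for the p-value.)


Step 1: Combine and sort all 9 observations; assign midranks.
sorted (value, group): (5,X), (7,X), (8,Y), (10,Y), (20,X), (20,Y), (27,X), (28,Y), (32,Y)
ranks: 5->1, 7->2, 8->3, 10->4, 20->5.5, 20->5.5, 27->7, 28->8, 32->9
Step 2: Rank sum for X: R1 = 1 + 2 + 5.5 + 7 = 15.5.
Step 3: U_X = R1 - n1(n1+1)/2 = 15.5 - 4*5/2 = 15.5 - 10 = 5.5.
       U_Y = n1*n2 - U_X = 20 - 5.5 = 14.5.
Step 4: Ties are present, so use the tie-corrected normal approximation (with continuity correction) for the p-value.
Step 5: p-value = 0.325163; compare to alpha = 0.05. fail to reject H0.

U_X = 5.5, p = 0.325163, fail to reject H0 at alpha = 0.05.


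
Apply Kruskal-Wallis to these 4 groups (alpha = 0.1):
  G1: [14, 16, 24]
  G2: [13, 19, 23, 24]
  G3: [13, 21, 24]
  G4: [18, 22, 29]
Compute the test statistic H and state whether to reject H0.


Step 1: Combine all N = 13 observations and assign midranks.
sorted (value, group, rank): (13,G2,1.5), (13,G3,1.5), (14,G1,3), (16,G1,4), (18,G4,5), (19,G2,6), (21,G3,7), (22,G4,8), (23,G2,9), (24,G1,11), (24,G2,11), (24,G3,11), (29,G4,13)
Step 2: Sum ranks within each group.
R_1 = 18 (n_1 = 3)
R_2 = 27.5 (n_2 = 4)
R_3 = 19.5 (n_3 = 3)
R_4 = 26 (n_4 = 3)
Step 3: H = 12/(N(N+1)) * sum(R_i^2/n_i) - 3(N+1)
     = 12/(13*14) * (18^2/3 + 27.5^2/4 + 19.5^2/3 + 26^2/3) - 3*14
     = 0.065934 * 649.146 - 42
     = 0.800824.
Step 4: Ties present; correction factor C = 1 - 30/(13^3 - 13) = 0.986264. Corrected H = 0.800824 / 0.986264 = 0.811978.
Step 5: Under H0, H ~ chi^2(3); p-value = 0.846600.
Step 6: alpha = 0.1. fail to reject H0.

H = 0.8120, df = 3, p = 0.846600, fail to reject H0.


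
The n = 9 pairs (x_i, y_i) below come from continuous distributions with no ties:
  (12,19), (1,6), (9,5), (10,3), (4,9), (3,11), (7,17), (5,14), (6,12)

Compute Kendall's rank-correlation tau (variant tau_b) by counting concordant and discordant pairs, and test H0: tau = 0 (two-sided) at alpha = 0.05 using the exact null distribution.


Step 1: Enumerate the 36 unordered pairs (i,j) with i<j and classify each by sign(x_j-x_i) * sign(y_j-y_i).
  (1,2):dx=-11,dy=-13->C; (1,3):dx=-3,dy=-14->C; (1,4):dx=-2,dy=-16->C; (1,5):dx=-8,dy=-10->C
  (1,6):dx=-9,dy=-8->C; (1,7):dx=-5,dy=-2->C; (1,8):dx=-7,dy=-5->C; (1,9):dx=-6,dy=-7->C
  (2,3):dx=+8,dy=-1->D; (2,4):dx=+9,dy=-3->D; (2,5):dx=+3,dy=+3->C; (2,6):dx=+2,dy=+5->C
  (2,7):dx=+6,dy=+11->C; (2,8):dx=+4,dy=+8->C; (2,9):dx=+5,dy=+6->C; (3,4):dx=+1,dy=-2->D
  (3,5):dx=-5,dy=+4->D; (3,6):dx=-6,dy=+6->D; (3,7):dx=-2,dy=+12->D; (3,8):dx=-4,dy=+9->D
  (3,9):dx=-3,dy=+7->D; (4,5):dx=-6,dy=+6->D; (4,6):dx=-7,dy=+8->D; (4,7):dx=-3,dy=+14->D
  (4,8):dx=-5,dy=+11->D; (4,9):dx=-4,dy=+9->D; (5,6):dx=-1,dy=+2->D; (5,7):dx=+3,dy=+8->C
  (5,8):dx=+1,dy=+5->C; (5,9):dx=+2,dy=+3->C; (6,7):dx=+4,dy=+6->C; (6,8):dx=+2,dy=+3->C
  (6,9):dx=+3,dy=+1->C; (7,8):dx=-2,dy=-3->C; (7,9):dx=-1,dy=-5->C; (8,9):dx=+1,dy=-2->D
Step 2: C = 21, D = 15, total pairs = 36.
Step 3: tau = (C - D)/(n(n-1)/2) = (21 - 15)/36 = 0.166667.
Step 4: Exact two-sided p-value (enumerate n! = 362880 permutations of y under H0): p = 0.612202.
Step 5: alpha = 0.05. fail to reject H0.

tau_b = 0.1667 (C=21, D=15), p = 0.612202, fail to reject H0.


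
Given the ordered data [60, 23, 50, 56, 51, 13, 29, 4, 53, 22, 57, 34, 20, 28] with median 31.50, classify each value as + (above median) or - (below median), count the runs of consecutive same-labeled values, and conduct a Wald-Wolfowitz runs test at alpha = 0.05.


Step 1: Compute median = 31.50; label A = above, B = below.
Labels in order: ABAAABBBABAABB  (n_A = 7, n_B = 7)
Step 2: Count runs R = 8.
Step 3: Under H0 (random ordering), E[R] = 2*n_A*n_B/(n_A+n_B) + 1 = 2*7*7/14 + 1 = 8.0000.
        Var[R] = 2*n_A*n_B*(2*n_A*n_B - n_A - n_B) / ((n_A+n_B)^2 * (n_A+n_B-1)) = 8232/2548 = 3.2308.
        SD[R] = 1.7974.
Step 4: R = E[R], so z = 0 with no continuity correction.
Step 5: Two-sided p-value via normal approximation = 2*(1 - Phi(|z|)) = 1.000000.
Step 6: alpha = 0.05. fail to reject H0.

R = 8, z = 0.0000, p = 1.000000, fail to reject H0.


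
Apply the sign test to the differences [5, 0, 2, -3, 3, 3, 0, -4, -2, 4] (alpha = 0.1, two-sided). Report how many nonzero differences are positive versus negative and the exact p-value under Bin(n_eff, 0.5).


Step 1: Discard zero differences. Original n = 10; n_eff = number of nonzero differences = 8.
Nonzero differences (with sign): +5, +2, -3, +3, +3, -4, -2, +4
Step 2: Count signs: positive = 5, negative = 3.
Step 3: Under H0: P(positive) = 0.5, so the number of positives S ~ Bin(8, 0.5).
Step 4: Two-sided exact p-value = sum of Bin(8,0.5) probabilities at or below the observed probability = 0.726562.
Step 5: alpha = 0.1. fail to reject H0.

n_eff = 8, pos = 5, neg = 3, p = 0.726562, fail to reject H0.


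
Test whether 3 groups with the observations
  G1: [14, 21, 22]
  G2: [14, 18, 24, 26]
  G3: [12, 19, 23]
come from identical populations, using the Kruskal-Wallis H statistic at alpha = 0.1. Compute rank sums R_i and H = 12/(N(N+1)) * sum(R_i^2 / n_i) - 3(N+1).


Step 1: Combine all N = 10 observations and assign midranks.
sorted (value, group, rank): (12,G3,1), (14,G1,2.5), (14,G2,2.5), (18,G2,4), (19,G3,5), (21,G1,6), (22,G1,7), (23,G3,8), (24,G2,9), (26,G2,10)
Step 2: Sum ranks within each group.
R_1 = 15.5 (n_1 = 3)
R_2 = 25.5 (n_2 = 4)
R_3 = 14 (n_3 = 3)
Step 3: H = 12/(N(N+1)) * sum(R_i^2/n_i) - 3(N+1)
     = 12/(10*11) * (15.5^2/3 + 25.5^2/4 + 14^2/3) - 3*11
     = 0.109091 * 307.979 - 33
     = 0.597727.
Step 4: Ties present; correction factor C = 1 - 6/(10^3 - 10) = 0.993939. Corrected H = 0.597727 / 0.993939 = 0.601372.
Step 5: Under H0, H ~ chi^2(2); p-value = 0.740310.
Step 6: alpha = 0.1. fail to reject H0.

H = 0.6014, df = 2, p = 0.740310, fail to reject H0.


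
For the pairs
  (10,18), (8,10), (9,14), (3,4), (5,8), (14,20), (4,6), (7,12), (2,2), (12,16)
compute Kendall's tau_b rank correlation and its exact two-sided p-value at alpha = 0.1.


Step 1: Enumerate the 45 unordered pairs (i,j) with i<j and classify each by sign(x_j-x_i) * sign(y_j-y_i).
  (1,2):dx=-2,dy=-8->C; (1,3):dx=-1,dy=-4->C; (1,4):dx=-7,dy=-14->C; (1,5):dx=-5,dy=-10->C
  (1,6):dx=+4,dy=+2->C; (1,7):dx=-6,dy=-12->C; (1,8):dx=-3,dy=-6->C; (1,9):dx=-8,dy=-16->C
  (1,10):dx=+2,dy=-2->D; (2,3):dx=+1,dy=+4->C; (2,4):dx=-5,dy=-6->C; (2,5):dx=-3,dy=-2->C
  (2,6):dx=+6,dy=+10->C; (2,7):dx=-4,dy=-4->C; (2,8):dx=-1,dy=+2->D; (2,9):dx=-6,dy=-8->C
  (2,10):dx=+4,dy=+6->C; (3,4):dx=-6,dy=-10->C; (3,5):dx=-4,dy=-6->C; (3,6):dx=+5,dy=+6->C
  (3,7):dx=-5,dy=-8->C; (3,8):dx=-2,dy=-2->C; (3,9):dx=-7,dy=-12->C; (3,10):dx=+3,dy=+2->C
  (4,5):dx=+2,dy=+4->C; (4,6):dx=+11,dy=+16->C; (4,7):dx=+1,dy=+2->C; (4,8):dx=+4,dy=+8->C
  (4,9):dx=-1,dy=-2->C; (4,10):dx=+9,dy=+12->C; (5,6):dx=+9,dy=+12->C; (5,7):dx=-1,dy=-2->C
  (5,8):dx=+2,dy=+4->C; (5,9):dx=-3,dy=-6->C; (5,10):dx=+7,dy=+8->C; (6,7):dx=-10,dy=-14->C
  (6,8):dx=-7,dy=-8->C; (6,9):dx=-12,dy=-18->C; (6,10):dx=-2,dy=-4->C; (7,8):dx=+3,dy=+6->C
  (7,9):dx=-2,dy=-4->C; (7,10):dx=+8,dy=+10->C; (8,9):dx=-5,dy=-10->C; (8,10):dx=+5,dy=+4->C
  (9,10):dx=+10,dy=+14->C
Step 2: C = 43, D = 2, total pairs = 45.
Step 3: tau = (C - D)/(n(n-1)/2) = (43 - 2)/45 = 0.911111.
Step 4: Exact two-sided p-value (enumerate n! = 3628800 permutations of y under H0): p = 0.000030.
Step 5: alpha = 0.1. reject H0.

tau_b = 0.9111 (C=43, D=2), p = 0.000030, reject H0.
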